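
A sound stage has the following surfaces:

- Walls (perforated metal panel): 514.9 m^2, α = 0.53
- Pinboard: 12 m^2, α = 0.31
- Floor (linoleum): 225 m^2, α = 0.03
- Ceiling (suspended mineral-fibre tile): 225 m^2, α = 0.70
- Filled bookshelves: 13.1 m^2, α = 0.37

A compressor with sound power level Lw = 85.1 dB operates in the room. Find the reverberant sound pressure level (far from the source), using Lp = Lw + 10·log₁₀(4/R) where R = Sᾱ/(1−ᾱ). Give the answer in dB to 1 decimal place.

Σ(Sᵢαᵢ) = 514.9×0.53 + 12×0.31 + 225×0.03 + 225×0.70 + 13.1×0.37 = 445.714; total area S = 990.0 m^2.
ᾱ = 0.4502, so room constant R = A/(1−ᾱ) = 810.684 m^2.
Lp = 85.1 + 10·log₁₀(4/810.684) = 85.1 + (-23.07) = 62.0 dB.

62.0 dB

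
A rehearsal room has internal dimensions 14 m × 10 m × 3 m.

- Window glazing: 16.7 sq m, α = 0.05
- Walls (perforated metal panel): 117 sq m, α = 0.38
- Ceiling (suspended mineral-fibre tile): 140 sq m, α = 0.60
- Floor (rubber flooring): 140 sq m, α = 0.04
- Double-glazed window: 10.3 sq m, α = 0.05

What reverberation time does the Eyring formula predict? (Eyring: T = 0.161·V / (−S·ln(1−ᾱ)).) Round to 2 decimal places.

0.41 sec

Total surface area S = 16.7 + 117 + 140 + 140 + 10.3 = 424.0 sq m.
Absorption A = 16.7×0.05 + 117×0.38 + 140×0.60 + 140×0.04 + 10.3×0.05 = 135.410 sabins.
ᾱ = 135.410 / 424.0 = 0.3194.
Eyring denominator: −S ln(1−ᾱ) = 163.147.
V = 14 × 10 × 3 = 420 m³.
RT60 = 0.161 × 420 / 163.147 = 0.41 s.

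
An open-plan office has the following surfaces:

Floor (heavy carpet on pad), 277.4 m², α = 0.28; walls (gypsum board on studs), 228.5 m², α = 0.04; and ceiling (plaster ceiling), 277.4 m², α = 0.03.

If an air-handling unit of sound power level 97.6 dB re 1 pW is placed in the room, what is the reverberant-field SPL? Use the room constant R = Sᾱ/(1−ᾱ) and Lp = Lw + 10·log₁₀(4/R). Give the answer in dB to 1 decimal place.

83.3 dB

A = 95.134 sabins; S = 783.3 m².
ᾱ = 0.1215, so room constant R = A/(1−ᾱ) = 108.291 m².
Lp = Lw + 10 log₁₀(4/R) = 97.6 -14.33 = 83.3 dB.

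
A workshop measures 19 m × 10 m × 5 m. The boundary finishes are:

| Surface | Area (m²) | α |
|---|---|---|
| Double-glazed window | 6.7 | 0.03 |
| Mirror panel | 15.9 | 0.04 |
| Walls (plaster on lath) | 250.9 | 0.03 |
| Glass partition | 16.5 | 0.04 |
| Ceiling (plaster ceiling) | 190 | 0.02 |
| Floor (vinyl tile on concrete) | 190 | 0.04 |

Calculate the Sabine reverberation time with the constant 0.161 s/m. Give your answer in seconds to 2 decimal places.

7.49 s

Summing Sᵢαᵢ: 0.201 + 0.636 + 7.527 + 0.660 + 3.800 + 7.600 → A = 20.424 sabins.
V = 19·10·5 = 950 m³.
T = 0.161 V/A = 0.161·950/20.424 = 7.49 s.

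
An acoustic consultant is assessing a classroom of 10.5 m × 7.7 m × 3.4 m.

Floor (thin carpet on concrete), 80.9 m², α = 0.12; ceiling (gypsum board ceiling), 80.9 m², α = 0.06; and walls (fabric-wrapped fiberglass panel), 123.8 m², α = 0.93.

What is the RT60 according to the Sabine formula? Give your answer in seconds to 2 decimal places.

Total absorption A = 80.9*0.12 + 80.9*0.06 + 123.8*0.93
  = 9.708 + 4.854 + 115.134 = 129.696 m² sabins.
V = 10.5·7.7·3.4 = 274.89 m³.
RT60 = 0.161 · V / A = 0.161 × 274.89 / 129.696 = 0.34 s.

0.34 s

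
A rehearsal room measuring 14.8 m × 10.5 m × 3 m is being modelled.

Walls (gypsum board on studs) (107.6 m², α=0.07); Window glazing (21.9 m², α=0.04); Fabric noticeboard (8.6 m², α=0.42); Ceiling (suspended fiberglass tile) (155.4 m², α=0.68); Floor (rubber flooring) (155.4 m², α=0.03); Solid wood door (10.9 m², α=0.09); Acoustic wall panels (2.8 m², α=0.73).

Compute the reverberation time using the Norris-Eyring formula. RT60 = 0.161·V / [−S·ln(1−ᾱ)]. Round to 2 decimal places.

S = Σ Sᵢ = 462.6 m².
Absorption A = 107.6×0.07 + 21.9×0.04 + 8.6×0.42 + 155.4×0.68 + 155.4×0.03 + 10.9×0.09 + 2.8×0.73 = 125.379 sabins.
Mean coefficient ᾱ = A/S = 0.2710.
−S·ln(1−ᾱ) = −462.6 × ln(1 − 0.2710) = 146.219.
V = 14.8 × 10.5 × 3 = 466.2 m³.
T = 0.161·V/[−S·ln(1−ᾱ)] = 0.161·466.2/146.219 = 0.51 s.

0.51 s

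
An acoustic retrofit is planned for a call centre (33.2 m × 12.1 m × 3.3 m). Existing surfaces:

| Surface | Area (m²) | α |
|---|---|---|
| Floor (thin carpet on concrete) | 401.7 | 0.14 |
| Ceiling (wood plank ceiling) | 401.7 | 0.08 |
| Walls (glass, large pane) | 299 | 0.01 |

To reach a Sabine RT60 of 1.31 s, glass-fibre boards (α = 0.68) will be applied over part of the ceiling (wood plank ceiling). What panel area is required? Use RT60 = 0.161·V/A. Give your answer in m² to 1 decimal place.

119.3

Summing Sᵢαᵢ: 56.238 + 32.136 + 2.990 → A₁ = 91.364 sabins.
V = 1325.676 m³. Target absorption A₂ = 0.161 × 1325.676 / 1.31 = 162.927 sabins.
ΔA needed = 162.927 − 91.364 = 71.563 sabins.
Net gain per m²: Δα = 0.68 − 0.08 = 0.60.
Area = ΔA/Δα = 71.563/0.60 = 119.3 m².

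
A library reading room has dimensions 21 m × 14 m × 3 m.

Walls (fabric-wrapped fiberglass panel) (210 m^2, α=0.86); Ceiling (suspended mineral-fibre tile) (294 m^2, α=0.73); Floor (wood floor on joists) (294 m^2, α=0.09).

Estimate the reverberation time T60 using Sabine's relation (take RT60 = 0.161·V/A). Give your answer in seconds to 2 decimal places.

Summing Sᵢαᵢ: 180.600 + 214.620 + 26.460 → A = 421.680 sabins.
Room volume: 882 m³.
T = 0.161 V/A = 0.161·882/421.680 = 0.34 s.

0.34 sec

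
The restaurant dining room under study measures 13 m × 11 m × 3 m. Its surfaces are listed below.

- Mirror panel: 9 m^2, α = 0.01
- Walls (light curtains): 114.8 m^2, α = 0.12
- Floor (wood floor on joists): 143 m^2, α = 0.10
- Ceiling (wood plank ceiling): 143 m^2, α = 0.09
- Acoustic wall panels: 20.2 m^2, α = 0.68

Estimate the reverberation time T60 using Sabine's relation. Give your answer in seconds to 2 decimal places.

1.26 s

Summing Sᵢαᵢ: 0.090 + 13.776 + 14.300 + 12.870 + 13.736 → A = 54.772 sabins.
Volume V = 13 × 11 × 3 = 429 m³.
Sabine: RT60 = 0.161 × 429 / 54.772 = 1.26 s.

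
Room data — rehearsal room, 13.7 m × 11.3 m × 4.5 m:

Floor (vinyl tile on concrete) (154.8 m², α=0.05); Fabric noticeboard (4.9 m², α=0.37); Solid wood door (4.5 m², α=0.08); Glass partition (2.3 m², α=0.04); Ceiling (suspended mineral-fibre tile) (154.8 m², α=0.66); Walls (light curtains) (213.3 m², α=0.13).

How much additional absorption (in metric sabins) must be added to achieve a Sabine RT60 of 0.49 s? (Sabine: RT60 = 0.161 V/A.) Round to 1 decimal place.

89.0 sabins

Total absorption A₁ = 154.8·0.05 + 4.9·0.37 + 4.5·0.08 + 2.3·0.04 + 154.8·0.66 + 213.3·0.13
  = 7.740 + 1.813 + 0.360 + 0.092 + 102.168 + 27.729 = 139.902 m² sabins.
Target A₂ = 0.161·696.645/0.49 = 228.898 sabins (V = 696.645 m³).
ΔA = A₂ − A₁ = 228.898 − 139.902 = 89.0 sabins.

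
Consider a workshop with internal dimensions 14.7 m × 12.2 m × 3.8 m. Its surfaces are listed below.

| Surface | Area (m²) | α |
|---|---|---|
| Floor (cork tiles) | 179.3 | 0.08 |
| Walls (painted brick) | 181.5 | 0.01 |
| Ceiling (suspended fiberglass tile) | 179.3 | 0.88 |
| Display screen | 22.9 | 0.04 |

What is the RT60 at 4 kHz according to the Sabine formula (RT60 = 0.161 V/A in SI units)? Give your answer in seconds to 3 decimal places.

A = Σ Sᵢαᵢ = 179.3×0.08 + 181.5×0.01 + 179.3×0.88 + 22.9×0.04 = 174.859 sabins.
Volume V = 14.7 × 12.2 × 3.8 = 681.492 m³.
Sabine: RT60 = 0.161 × 681.492 / 174.859 = 0.627 s.

0.627 sec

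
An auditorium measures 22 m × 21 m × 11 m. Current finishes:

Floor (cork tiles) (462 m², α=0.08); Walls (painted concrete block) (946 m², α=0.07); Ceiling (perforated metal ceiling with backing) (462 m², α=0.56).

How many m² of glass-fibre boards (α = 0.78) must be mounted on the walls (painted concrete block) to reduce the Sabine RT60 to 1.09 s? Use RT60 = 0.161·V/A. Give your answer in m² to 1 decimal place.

547.5

A₁ = Σ Sᵢαᵢ = 462·0.08 + 946·0.07 + 462·0.56 = 361.900 sabins.
V = 5082 m³. Target absorption A₂ = 0.161 × 5082 / 1.09 = 750.644 sabins.
ΔA needed = 750.644 − 361.900 = 388.744 sabins.
Each m² of panel replacing the walls (painted concrete block) adds (0.78 − 0.07) = 0.71 sabins.
Panel area = 388.744 / 0.71 = 547.5 m².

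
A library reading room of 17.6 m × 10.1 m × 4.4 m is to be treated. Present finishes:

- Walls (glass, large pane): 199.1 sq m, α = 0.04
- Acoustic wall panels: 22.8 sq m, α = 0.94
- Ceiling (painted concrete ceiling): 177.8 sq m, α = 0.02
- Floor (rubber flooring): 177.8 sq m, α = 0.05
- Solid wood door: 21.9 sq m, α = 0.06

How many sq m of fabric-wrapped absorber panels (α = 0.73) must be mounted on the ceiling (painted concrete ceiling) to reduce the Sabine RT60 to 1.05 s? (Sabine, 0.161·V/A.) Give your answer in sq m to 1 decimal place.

108.1

A₁ = Σ Sᵢαᵢ = 199.1·0.04 + 22.8·0.94 + 177.8·0.02 + 177.8·0.05 + 21.9·0.06 = 43.156 sabins.
V = 782.144 m³. Target absorption A₂ = 0.161 × 782.144 / 1.05 = 119.929 sabins.
ΔA needed = 119.929 − 43.156 = 76.773 sabins.
Each sq m of panel replacing the ceiling (painted concrete ceiling) adds (0.73 − 0.02) = 0.71 sabins.
Panel area = 76.773 / 0.71 = 108.1 sq m.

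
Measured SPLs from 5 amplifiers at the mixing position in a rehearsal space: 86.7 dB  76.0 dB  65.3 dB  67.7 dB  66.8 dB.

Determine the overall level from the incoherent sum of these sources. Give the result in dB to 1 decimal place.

Σ 10^(Lᵢ/10) = 5.216e+08.
Combined level = 10 log₁₀(5.216e+08) = 87.2 dB.

87.2 dB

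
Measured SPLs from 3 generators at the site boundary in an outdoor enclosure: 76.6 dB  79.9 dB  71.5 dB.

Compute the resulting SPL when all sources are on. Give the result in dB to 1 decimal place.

Σ 10^(Lᵢ/10) = 1.576e+08.
Combined level = 10 log₁₀(1.576e+08) = 82.0 dB.

82.0 dB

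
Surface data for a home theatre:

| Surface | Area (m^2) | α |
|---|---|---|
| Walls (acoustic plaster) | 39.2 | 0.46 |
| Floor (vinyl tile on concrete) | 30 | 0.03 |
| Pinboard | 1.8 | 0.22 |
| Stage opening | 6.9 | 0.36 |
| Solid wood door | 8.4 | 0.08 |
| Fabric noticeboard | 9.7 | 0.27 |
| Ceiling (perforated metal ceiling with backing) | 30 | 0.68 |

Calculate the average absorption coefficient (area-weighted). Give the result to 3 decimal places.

0.361

S = Σ Sᵢ = 39.2 + 30 + 1.8 + 6.9 + 8.4 + 9.7 + 30 = 126.0 m^2.
Weighted sum Σ Sα = 45.503.
ᾱ = A/S = 0.361.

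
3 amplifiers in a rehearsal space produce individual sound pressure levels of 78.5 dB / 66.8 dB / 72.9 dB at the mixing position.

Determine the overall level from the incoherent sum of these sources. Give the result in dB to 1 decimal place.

79.8 dB

Sum in the linear (power) domain: Σ 10^(Lᵢ/10) = 10^(78.5/10) + 10^(66.8/10) + 10^(72.9/10) = 9.508e+07.
L_total = 10·log₁₀(9.508e+07) = 79.8 dB.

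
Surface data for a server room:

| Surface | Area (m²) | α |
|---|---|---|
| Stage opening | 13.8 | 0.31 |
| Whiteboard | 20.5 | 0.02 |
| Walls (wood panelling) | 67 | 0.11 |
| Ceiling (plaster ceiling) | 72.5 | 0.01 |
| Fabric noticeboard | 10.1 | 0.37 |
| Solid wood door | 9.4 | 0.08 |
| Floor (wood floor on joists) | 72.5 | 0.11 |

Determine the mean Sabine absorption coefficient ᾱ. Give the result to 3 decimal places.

0.095

Total surface area S = 265.8 m².
A = 13.8×0.31 + 20.5×0.02 + 67×0.11 + 72.5×0.01 + 10.1×0.37 + 9.4×0.08 + 72.5×0.11 = 25.247 sabins.
ᾱ = A/S = 0.095.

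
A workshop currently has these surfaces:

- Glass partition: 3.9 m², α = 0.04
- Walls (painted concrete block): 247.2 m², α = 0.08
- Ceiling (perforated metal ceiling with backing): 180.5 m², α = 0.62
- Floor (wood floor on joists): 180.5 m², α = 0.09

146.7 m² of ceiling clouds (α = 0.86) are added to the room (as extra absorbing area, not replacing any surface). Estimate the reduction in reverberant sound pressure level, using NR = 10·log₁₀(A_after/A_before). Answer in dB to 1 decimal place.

2.7 dB

Equivalent absorption area: A_before = 3.9·0.04 + 247.2·0.08 + 180.5·0.62 + 180.5·0.09 = 148.087 m².
Treatment contributes 146.7·0.86 = 126.162 sabins.
A_after = 148.087 + 126.162 = 274.249 sabins.
Reduction = 10 log₁₀(A_after/A_before) = 10 log₁₀(1.8519) = 2.7 dB.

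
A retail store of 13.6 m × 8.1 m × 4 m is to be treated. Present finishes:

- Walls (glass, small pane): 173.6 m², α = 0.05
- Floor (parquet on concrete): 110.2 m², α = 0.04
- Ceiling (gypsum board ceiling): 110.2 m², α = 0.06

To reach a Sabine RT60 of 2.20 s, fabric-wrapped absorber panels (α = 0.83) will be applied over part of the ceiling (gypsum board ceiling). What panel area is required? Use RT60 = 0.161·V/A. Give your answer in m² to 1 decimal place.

Equivalent absorption area: A₁ = 173.6*0.05 + 110.2*0.04 + 110.2*0.06 = 19.700 m².
Required A₂ = 0.161·440.64/2.20 = 32.247 sabins.
ΔA needed = 32.247 − 19.700 = 12.547 sabins.
Each m² of panel replacing the ceiling (gypsum board ceiling) adds (0.83 − 0.06) = 0.77 sabins.
Panel area = 12.547 / 0.77 = 16.3 m².

16.3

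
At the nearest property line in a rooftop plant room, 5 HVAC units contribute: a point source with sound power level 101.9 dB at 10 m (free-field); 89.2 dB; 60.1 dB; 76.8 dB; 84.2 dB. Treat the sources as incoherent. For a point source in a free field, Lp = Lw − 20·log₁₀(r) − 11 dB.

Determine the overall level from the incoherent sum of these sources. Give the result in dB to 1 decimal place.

Source at 10 m: Lp = 101.9 − 20·log₁₀(10) − 11 = 70.9 dB.
Sum in the linear (power) domain: Σ 10^(Lᵢ/10) = 10^(70.9/10) + 10^(89.2/10) + 10^(60.1/10) + 10^(76.8/10) + 10^(84.2/10) = 1.156e+09.
Back to dB: 10·log₁₀ Σ = 90.6 dB.

90.6 dB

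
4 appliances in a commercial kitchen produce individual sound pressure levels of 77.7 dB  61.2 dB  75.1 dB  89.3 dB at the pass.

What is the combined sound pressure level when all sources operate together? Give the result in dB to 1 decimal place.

Σ 10^(Lᵢ/10) = 9.437e+08.
L_total = 10·log₁₀(9.437e+08) = 89.7 dB.

89.7 dB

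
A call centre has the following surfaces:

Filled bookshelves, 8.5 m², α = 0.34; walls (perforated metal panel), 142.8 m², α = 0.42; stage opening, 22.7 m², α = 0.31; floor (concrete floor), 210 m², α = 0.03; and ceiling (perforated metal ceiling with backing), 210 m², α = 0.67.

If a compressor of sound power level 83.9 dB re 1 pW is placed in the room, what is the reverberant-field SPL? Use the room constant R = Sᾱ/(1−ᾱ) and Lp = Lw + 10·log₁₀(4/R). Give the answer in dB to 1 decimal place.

64.6 dB

Σ(Sᵢαᵢ) = 8.5×0.34 + 142.8×0.42 + 22.7×0.31 + 210×0.03 + 210×0.67 = 216.903; total area S = 594.0 m².
ᾱ = 216.903/594.0 = 0.3652; R = Sᾱ/(1−ᾱ) = 216.903/(1−0.3652) = 341.687 m².
Lp = Lw + 10 log₁₀(4/R) = 83.9 -19.32 = 64.6 dB.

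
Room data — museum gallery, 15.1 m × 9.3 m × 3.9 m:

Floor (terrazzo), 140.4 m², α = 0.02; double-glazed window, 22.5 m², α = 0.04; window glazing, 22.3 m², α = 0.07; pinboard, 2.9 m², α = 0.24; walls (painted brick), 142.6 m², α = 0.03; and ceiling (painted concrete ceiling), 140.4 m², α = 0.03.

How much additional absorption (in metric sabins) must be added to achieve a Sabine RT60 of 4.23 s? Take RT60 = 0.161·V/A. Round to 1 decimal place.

6.4 sabins

Equivalent absorption area: A₁ = 140.4*0.02 + 22.5*0.04 + 22.3*0.07 + 2.9*0.24 + 142.6*0.03 + 140.4*0.03 = 14.455 m².
For T = 4.23 s, need A₂ = 0.161·V/T = 0.161·547.677/4.23 = 20.845 sabins.
Additional absorption ΔA = 20.845 − 14.455 = 6.4 sabins.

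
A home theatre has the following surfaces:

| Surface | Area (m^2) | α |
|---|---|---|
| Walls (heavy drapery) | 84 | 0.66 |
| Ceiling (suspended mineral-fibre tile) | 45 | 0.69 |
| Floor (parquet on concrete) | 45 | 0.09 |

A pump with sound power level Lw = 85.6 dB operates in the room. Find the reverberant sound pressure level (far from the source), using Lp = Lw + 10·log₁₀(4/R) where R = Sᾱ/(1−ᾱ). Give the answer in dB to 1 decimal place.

68.9 dB

A = 90.540 sabins; S = 174.0 m^2.
ᾱ = 0.5203, so room constant R = A/(1−ᾱ) = 188.743 m^2.
Lp = Lw + 10 log₁₀(4/R) = 85.6 -16.74 = 68.9 dB.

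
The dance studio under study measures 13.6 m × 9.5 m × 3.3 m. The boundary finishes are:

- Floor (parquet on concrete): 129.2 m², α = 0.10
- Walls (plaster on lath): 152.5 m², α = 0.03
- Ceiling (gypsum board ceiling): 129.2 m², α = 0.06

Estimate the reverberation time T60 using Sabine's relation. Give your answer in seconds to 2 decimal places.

2.72 s

Total absorption A = 129.2*0.10 + 152.5*0.03 + 129.2*0.06
  = 12.920 + 4.575 + 7.752 = 25.247 m² sabins.
Volume V = 13.6 × 9.5 × 3.3 = 426.36 m³.
T = 0.161 V/A = 0.161·426.36/25.247 = 2.72 s.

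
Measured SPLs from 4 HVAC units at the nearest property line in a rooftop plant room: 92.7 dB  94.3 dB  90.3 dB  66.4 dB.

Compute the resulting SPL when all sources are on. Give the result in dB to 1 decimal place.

97.5 dB

Sum in the linear (power) domain: Σ 10^(Lᵢ/10) = 10^(92.7/10) + 10^(94.3/10) + 10^(90.3/10) + 10^(66.4/10) = 5.63e+09.
Back to dB: 10·log₁₀ Σ = 97.5 dB.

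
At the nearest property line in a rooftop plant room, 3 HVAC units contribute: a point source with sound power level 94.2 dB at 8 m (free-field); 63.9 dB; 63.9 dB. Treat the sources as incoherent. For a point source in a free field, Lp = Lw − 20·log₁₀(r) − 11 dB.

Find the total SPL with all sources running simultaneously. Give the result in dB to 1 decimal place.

69.1 dB

Source at 8 m: Lp = 94.2 − 20·log₁₀(8) − 11 = 65.1 dB.
Converting to relative power and adding: 10^(65.1/10) + 10^(63.9/10) + 10^(63.9/10) = 8.145e+06.
L_total = 10·log₁₀(8.145e+06) = 69.1 dB.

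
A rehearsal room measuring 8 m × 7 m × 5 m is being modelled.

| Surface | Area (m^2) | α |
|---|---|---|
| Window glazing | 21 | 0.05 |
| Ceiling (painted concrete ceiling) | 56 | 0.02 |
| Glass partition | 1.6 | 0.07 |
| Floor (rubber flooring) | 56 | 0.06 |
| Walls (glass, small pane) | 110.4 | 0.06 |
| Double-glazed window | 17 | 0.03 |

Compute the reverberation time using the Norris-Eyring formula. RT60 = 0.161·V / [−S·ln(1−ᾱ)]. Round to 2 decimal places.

3.44 s

Total surface area S = 21 + 56 + 1.6 + 56 + 110.4 + 17 = 262.0 m^2.
Σ(Sᵢαᵢ) = 21×0.05 + 56×0.02 + 1.6×0.07 + 56×0.06 + 110.4×0.06 + 17×0.03 = 12.776.
ᾱ = 12.776 / 262.0 = 0.0488.
−S·ln(1−ᾱ) = −262.0 × ln(1 − 0.0488) = 13.108.
V = 8 × 7 × 5 = 280 m³.
T = 0.161·V/[−S·ln(1−ᾱ)] = 0.161·280/13.108 = 3.44 s.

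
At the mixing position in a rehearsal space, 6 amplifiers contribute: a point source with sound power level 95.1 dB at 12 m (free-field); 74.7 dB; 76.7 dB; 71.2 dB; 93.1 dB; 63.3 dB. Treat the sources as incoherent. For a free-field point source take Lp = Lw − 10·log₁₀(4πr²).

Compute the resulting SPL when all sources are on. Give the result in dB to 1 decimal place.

Source at 12 m: Lp = 95.1 − 10·log₁₀(4π·12²) = 95.1 − 10·log₁₀(1809.557) = 62.5 dB.
Sum in the linear (power) domain: Σ 10^(Lᵢ/10) = 10^(62.5/10) + 10^(74.7/10) + 10^(76.7/10) + 10^(71.2/10) + 10^(93.1/10) + 10^(63.3/10) = 2.135e+09.
L_total = 10·log₁₀(2.135e+09) = 93.3 dB.

93.3 dB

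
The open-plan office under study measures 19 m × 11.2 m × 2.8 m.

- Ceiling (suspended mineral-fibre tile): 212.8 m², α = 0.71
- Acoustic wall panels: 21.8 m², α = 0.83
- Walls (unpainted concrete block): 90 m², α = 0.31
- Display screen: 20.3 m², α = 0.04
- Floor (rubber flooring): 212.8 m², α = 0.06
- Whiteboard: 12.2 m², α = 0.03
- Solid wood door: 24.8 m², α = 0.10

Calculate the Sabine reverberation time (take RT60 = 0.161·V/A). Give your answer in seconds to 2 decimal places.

0.45 s

Total absorption A = 212.8*0.71 + 21.8*0.83 + 90*0.31 + 20.3*0.04 + 212.8*0.06 + 12.2*0.03 + 24.8*0.10
  = 151.088 + 18.094 + 27.900 + 0.812 + 12.768 + 0.366 + 2.480 = 213.508 m² sabins.
V = 19·11.2·2.8 = 595.84 m³.
T = 0.161 V/A = 0.161·595.84/213.508 = 0.45 s.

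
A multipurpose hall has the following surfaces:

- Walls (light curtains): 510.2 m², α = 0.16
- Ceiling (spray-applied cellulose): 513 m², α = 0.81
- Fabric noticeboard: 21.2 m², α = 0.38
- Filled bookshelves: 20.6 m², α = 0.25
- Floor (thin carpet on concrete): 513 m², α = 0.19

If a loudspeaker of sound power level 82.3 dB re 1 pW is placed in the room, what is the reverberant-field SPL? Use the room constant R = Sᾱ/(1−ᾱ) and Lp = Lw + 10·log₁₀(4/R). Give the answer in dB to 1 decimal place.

58.4 dB

A = 607.838 sabins; S = 1578.0 m².
ᾱ = 607.838/1578.0 = 0.3852; R = Sᾱ/(1−ᾱ) = 607.838/(1−0.3852) = 988.676 m².
Lp = 82.3 + 10·log₁₀(4/988.676) = 82.3 + (-23.93) = 58.4 dB.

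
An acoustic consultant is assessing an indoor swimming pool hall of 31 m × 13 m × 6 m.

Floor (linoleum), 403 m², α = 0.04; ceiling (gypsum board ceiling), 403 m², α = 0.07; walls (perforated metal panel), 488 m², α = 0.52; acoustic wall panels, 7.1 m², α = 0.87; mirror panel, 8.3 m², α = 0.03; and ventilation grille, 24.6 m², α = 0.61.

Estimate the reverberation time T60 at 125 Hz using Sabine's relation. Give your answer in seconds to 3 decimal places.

1.218 seconds

A = Σ Sᵢαᵢ = 403*0.04 + 403*0.07 + 488*0.52 + 7.1*0.87 + 8.3*0.03 + 24.6*0.61 = 319.522 sabins.
V = 31·13·6 = 2418 m³.
RT60 = 0.161 · V / A = 0.161 × 2418 / 319.522 = 1.218 s.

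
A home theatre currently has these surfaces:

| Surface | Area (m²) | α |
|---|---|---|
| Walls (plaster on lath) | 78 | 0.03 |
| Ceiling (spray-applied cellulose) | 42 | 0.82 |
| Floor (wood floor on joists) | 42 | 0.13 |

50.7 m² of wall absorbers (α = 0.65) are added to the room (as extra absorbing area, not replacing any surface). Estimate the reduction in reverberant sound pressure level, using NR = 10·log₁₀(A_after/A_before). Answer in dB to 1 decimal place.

A_before = Σ Sᵢαᵢ = 78×0.03 + 42×0.82 + 42×0.13 = 42.240 sabins.
Added absorption = 50.7 × 0.65 = 32.955 sabins.
New total A_after = 75.195 sabins.
NR = 10·log₁₀(75.195/42.240) = 2.5 dB.

2.5 dB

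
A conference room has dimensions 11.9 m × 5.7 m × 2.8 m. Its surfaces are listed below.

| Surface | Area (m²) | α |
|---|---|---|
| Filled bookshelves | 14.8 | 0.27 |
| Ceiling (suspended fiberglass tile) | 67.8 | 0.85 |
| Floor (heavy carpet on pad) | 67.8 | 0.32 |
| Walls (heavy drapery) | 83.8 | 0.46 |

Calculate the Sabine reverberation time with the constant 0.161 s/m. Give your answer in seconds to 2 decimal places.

0.25 seconds

Summing Sᵢαᵢ: 3.996 + 57.630 + 21.696 + 38.548 → A = 121.870 sabins.
V = 11.9·5.7·2.8 = 189.924 m³.
Sabine: RT60 = 0.161 × 189.924 / 121.870 = 0.25 s.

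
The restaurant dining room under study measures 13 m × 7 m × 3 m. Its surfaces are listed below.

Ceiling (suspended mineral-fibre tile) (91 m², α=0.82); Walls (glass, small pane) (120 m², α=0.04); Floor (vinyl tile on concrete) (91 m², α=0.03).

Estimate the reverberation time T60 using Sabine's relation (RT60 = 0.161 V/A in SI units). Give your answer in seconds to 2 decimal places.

0.54 seconds

Summing Sᵢαᵢ: 74.620 + 4.800 + 2.730 → A = 82.150 sabins.
Room volume: 273 m³.
RT60 = 0.161 · V / A = 0.161 × 273 / 82.150 = 0.54 s.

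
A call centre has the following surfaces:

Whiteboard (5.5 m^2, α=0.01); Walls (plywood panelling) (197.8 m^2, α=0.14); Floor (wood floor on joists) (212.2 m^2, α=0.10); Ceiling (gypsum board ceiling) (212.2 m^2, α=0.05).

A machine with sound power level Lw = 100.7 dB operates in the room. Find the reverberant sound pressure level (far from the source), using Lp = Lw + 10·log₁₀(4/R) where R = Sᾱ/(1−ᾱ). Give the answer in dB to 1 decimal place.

A = 59.577 sabins; S = 627.7 m^2.
ᾱ = 0.0949, so room constant R = A/(1−ᾱ) = 65.824 m^2.
Lp = Lw + 10 log₁₀(4/R) = 100.7 -12.16 = 88.5 dB.

88.5 dB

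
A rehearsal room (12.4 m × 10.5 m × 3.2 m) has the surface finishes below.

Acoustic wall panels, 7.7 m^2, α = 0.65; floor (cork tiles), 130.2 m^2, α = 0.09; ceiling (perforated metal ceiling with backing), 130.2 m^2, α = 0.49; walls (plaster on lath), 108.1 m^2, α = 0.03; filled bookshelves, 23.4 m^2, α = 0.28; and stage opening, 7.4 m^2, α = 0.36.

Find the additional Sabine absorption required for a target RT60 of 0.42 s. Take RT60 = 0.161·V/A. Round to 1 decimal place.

66.7 sabins

A₁ = Σ Sᵢαᵢ = 7.7*0.65 + 130.2*0.09 + 130.2*0.49 + 108.1*0.03 + 23.4*0.28 + 7.4*0.36 = 92.980 sabins.
For T = 0.42 s, need A₂ = 0.161·V/T = 0.161·416.64/0.42 = 159.712 sabins.
Shortfall: 159.712 − 92.980 = 66.7 sabins.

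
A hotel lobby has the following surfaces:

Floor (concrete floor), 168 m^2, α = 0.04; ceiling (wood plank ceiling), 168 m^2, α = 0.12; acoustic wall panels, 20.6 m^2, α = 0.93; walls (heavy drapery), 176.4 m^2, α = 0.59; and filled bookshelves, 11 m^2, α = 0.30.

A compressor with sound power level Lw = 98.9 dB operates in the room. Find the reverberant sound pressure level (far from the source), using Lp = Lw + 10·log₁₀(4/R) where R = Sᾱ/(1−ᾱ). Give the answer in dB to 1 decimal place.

A = 153.414 sabins; S = 544.0 m^2.
ᾱ = 153.414/544.0 = 0.2820; R = Sᾱ/(1−ᾱ) = 153.414/(1−0.2820) = 213.669 m^2.
Lp = Lw + 10 log₁₀(4/R) = 98.9 -17.28 = 81.6 dB.

81.6 dB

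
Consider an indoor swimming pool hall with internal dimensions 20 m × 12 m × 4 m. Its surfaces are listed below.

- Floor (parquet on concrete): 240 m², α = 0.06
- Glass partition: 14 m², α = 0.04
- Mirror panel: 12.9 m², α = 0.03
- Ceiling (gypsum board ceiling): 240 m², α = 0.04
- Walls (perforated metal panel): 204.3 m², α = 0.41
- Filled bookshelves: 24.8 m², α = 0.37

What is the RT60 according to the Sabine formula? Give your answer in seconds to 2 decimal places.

1.31 s

Equivalent absorption area: A = 240*0.06 + 14*0.04 + 12.9*0.03 + 240*0.04 + 204.3*0.41 + 24.8*0.37 = 117.886 m².
Volume V = 20 × 12 × 4 = 960 m³.
T = 0.161 V/A = 0.161·960/117.886 = 1.31 s.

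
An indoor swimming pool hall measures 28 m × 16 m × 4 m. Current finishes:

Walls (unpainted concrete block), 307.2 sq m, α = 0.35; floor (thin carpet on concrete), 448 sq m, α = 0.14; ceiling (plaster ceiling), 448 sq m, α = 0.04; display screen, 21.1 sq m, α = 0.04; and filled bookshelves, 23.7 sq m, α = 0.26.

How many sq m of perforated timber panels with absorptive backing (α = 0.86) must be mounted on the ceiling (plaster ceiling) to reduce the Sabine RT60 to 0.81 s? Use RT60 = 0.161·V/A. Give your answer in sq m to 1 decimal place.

196.4

A₁ = Σ Sᵢαᵢ = 307.2·0.35 + 448·0.14 + 448·0.04 + 21.1·0.04 + 23.7·0.26 = 195.166 sabins.
V = 1792 m³. Target absorption A₂ = 0.161 × 1792 / 0.81 = 356.188 sabins.
Absorption to add: 356.188 − 195.166 = 161.022 sabins.
Each sq m of panel replacing the ceiling (plaster ceiling) adds (0.86 − 0.04) = 0.82 sabins.
Area = ΔA/Δα = 161.022/0.82 = 196.4 sq m.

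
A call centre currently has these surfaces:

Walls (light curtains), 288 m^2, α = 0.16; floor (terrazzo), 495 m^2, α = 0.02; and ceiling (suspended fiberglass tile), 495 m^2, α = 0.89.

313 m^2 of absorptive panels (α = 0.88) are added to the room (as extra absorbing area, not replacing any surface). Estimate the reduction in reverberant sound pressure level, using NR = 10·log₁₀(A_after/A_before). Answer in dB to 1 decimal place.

1.9 dB

Equivalent absorption area: A_before = 288·0.16 + 495·0.02 + 495·0.89 = 496.530 m^2.
Treatment contributes 313·0.88 = 275.440 sabins.
A_after = 496.530 + 275.440 = 771.970 sabins.
Reduction = 10 log₁₀(A_after/A_before) = 10 log₁₀(1.5547) = 1.9 dB.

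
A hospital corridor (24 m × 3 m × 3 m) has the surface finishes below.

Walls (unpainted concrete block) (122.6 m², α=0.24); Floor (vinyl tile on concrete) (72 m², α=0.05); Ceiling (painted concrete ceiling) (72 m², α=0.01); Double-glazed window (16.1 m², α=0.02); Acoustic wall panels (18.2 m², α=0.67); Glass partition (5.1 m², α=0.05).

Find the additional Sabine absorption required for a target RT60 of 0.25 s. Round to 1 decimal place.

Summing Sᵢαᵢ: 29.424 + 3.600 + 0.720 + 0.322 + 12.194 + 0.255 → A₁ = 46.515 sabins.
For T = 0.25 s, need A₂ = 0.161·V/T = 0.161·216/0.25 = 139.104 sabins.
ΔA = A₂ − A₁ = 139.104 − 46.515 = 92.6 sabins.

92.6 sabins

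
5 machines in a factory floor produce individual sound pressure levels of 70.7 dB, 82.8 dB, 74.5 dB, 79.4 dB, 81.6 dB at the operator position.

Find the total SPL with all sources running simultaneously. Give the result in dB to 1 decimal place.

Converting to relative power and adding: 10^(70.7/10) + 10^(82.8/10) + 10^(74.5/10) + 10^(79.4/10) + 10^(81.6/10) = 4.621e+08.
Back to dB: 10·log₁₀ Σ = 86.6 dB.

86.6 dB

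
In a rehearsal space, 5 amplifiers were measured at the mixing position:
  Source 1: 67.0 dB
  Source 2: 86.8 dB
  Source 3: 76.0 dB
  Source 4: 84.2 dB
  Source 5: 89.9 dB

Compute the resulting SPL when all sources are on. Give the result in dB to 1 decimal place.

Converting to relative power and adding: 10^(67.0/10) + 10^(86.8/10) + 10^(76.0/10) + 10^(84.2/10) + 10^(89.9/10) = 1.764e+09.
Combined level = 10 log₁₀(1.764e+09) = 92.5 dB.

92.5 dB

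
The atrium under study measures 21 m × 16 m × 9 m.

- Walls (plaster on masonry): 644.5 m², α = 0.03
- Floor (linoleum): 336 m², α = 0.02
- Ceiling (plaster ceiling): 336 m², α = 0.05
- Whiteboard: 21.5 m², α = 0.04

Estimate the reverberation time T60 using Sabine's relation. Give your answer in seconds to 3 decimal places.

11.137 s

Summing Sᵢαᵢ: 19.335 + 6.720 + 16.800 + 0.860 → A = 43.715 sabins.
Room volume: 3024 m³.
T = 0.161 V/A = 0.161·3024/43.715 = 11.137 s.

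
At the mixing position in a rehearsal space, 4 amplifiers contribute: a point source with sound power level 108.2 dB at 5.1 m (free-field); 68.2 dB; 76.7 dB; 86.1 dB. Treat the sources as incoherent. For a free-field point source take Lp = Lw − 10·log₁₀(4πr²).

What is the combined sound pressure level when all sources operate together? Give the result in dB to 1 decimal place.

88.2 dB

Source at 5.1 m: Lp = 108.2 − 10·log₁₀(4π·5.1²) = 108.2 − 10·log₁₀(326.851) = 83.1 dB.
Sum in the linear (power) domain: Σ 10^(Lᵢ/10) = 10^(83.1/10) + 10^(68.2/10) + 10^(76.7/10) + 10^(86.1/10) = 6.649e+08.
Combined level = 10 log₁₀(6.649e+08) = 88.2 dB.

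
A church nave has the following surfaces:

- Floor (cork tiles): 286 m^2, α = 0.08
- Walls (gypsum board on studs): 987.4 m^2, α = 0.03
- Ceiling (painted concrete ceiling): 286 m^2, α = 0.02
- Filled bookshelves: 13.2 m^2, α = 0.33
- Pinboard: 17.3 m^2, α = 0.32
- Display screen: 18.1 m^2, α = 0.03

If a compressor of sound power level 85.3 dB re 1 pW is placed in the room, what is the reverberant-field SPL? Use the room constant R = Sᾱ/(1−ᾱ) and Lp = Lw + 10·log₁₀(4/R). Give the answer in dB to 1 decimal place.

72.8 dB

A = 68.657 sabins; S = 1608.0 m^2.
ᾱ = 0.0427, so room constant R = A/(1−ᾱ) = 71.719 m^2.
Lp = 85.3 + 10·log₁₀(4/71.719) = 85.3 + (-12.54) = 72.8 dB.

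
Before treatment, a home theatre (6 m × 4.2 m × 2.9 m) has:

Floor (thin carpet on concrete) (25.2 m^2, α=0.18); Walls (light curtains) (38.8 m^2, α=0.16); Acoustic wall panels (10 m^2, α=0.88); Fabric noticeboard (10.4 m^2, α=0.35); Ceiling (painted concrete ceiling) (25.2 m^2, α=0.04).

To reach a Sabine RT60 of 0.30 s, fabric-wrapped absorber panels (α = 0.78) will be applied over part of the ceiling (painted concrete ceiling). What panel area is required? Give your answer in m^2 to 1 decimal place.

Equivalent absorption area: A₁ = 25.2·0.18 + 38.8·0.16 + 10·0.88 + 10.4·0.35 + 25.2·0.04 = 24.192 m^2.
V = 73.08 m³. Target absorption A₂ = 0.161 × 73.08 / 0.30 = 39.220 sabins.
Absorption to add: 39.220 − 24.192 = 15.028 sabins.
Net gain per m^2: Δα = 0.78 − 0.04 = 0.74.
Area = ΔA/Δα = 15.028/0.74 = 20.3 m^2.

20.3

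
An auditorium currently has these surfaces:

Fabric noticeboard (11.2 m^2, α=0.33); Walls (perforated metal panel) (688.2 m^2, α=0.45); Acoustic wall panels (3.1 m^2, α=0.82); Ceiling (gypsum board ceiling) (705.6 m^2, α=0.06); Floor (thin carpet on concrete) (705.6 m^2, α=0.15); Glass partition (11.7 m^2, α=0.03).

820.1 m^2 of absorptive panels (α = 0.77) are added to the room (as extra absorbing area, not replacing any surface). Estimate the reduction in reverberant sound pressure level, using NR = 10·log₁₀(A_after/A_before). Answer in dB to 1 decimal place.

Summing Sᵢαᵢ: 3.696 + 309.690 + 2.542 + 42.336 + 105.840 + 0.351 → A_before = 464.455 sabins.
Treatment contributes 820.1·0.77 = 631.477 sabins.
New total A_after = 1095.932 sabins.
Reduction = 10 log₁₀(A_after/A_before) = 10 log₁₀(2.3596) = 3.7 dB.

3.7 dB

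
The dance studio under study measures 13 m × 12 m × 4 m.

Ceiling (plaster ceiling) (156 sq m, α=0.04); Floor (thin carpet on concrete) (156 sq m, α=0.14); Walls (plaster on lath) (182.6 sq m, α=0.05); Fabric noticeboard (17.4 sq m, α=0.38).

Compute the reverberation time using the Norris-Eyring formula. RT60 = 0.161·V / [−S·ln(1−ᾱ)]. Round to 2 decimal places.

Total surface area S = 156 + 156 + 182.6 + 17.4 = 512.0 sq m.
Absorption A = 156·0.04 + 156·0.14 + 182.6·0.05 + 17.4·0.38 = 43.822 sabins.
Mean coefficient ᾱ = A/S = 0.0856.
Eyring denominator: −S ln(1−ᾱ) = 45.817.
V = 13 × 12 × 4 = 624 m³.
T = 0.161·V/[−S·ln(1−ᾱ)] = 0.161·624/45.817 = 2.19 s.

2.19 sec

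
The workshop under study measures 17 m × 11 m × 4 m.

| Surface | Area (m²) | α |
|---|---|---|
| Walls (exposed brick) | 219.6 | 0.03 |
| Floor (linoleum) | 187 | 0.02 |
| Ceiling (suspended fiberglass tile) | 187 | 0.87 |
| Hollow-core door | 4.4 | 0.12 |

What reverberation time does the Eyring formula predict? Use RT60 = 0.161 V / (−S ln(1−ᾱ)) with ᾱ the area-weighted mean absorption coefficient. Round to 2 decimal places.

0.59 sec

S = Σ Sᵢ = 598.0 m².
Absorption A = 219.6·0.03 + 187·0.02 + 187·0.87 + 4.4·0.12 = 173.546 sabins.
ᾱ = 173.546 / 598.0 = 0.2902.
−S·ln(1−ᾱ) = −598.0 × ln(1 − 0.2902) = 204.978.
V = 17 × 11 × 4 = 748 m³.
RT60 = 0.161 × 748 / 204.978 = 0.59 s.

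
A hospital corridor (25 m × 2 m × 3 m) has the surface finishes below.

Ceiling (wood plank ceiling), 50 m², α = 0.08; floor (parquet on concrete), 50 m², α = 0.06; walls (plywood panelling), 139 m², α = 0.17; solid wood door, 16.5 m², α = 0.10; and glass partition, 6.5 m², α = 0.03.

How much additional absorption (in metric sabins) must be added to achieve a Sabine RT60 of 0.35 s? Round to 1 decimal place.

36.5 sabins

Equivalent absorption area: A₁ = 50*0.08 + 50*0.06 + 139*0.17 + 16.5*0.10 + 6.5*0.03 = 32.475 m².
For T = 0.35 s, need A₂ = 0.161·V/T = 0.161·150/0.35 = 69.000 sabins.
ΔA = A₂ − A₁ = 69.000 − 32.475 = 36.5 sabins.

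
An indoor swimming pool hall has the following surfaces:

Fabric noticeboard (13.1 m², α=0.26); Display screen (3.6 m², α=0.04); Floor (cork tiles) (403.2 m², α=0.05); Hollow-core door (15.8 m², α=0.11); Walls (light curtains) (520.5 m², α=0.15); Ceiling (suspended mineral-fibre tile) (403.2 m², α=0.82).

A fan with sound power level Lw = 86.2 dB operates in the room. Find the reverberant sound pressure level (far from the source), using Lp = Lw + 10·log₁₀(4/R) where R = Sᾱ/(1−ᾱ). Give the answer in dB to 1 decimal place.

64.2 dB

A = 434.147 sabins; S = 1359.4 m².
ᾱ = 434.147/1359.4 = 0.3194; R = Sᾱ/(1−ᾱ) = 434.147/(1−0.3194) = 637.889 m².
Lp = 86.2 + 10·log₁₀(4/637.889) = 86.2 + (-22.03) = 64.2 dB.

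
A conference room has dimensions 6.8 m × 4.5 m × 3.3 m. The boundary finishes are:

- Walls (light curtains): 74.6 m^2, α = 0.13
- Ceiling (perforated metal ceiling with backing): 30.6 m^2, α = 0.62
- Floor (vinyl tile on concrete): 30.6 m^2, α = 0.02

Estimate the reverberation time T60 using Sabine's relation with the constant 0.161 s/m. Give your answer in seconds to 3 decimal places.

0.555 s

Summing Sᵢαᵢ: 9.698 + 18.972 + 0.612 → A = 29.282 sabins.
V = 6.8·4.5·3.3 = 100.98 m³.
Sabine: RT60 = 0.161 × 100.98 / 29.282 = 0.555 s.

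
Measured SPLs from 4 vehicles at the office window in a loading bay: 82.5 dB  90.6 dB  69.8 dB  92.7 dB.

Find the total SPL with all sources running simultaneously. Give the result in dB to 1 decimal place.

Σ 10^(Lᵢ/10) = 3.198e+09.
Back to dB: 10·log₁₀ Σ = 95.0 dB.

95.0 dB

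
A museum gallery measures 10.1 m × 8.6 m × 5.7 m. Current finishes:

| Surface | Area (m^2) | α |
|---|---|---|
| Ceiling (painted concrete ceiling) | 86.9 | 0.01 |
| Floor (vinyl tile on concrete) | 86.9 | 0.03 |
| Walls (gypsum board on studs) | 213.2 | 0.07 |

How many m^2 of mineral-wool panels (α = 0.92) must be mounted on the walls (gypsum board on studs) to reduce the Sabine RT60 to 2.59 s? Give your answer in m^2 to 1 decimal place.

14.6

Total absorption A₁ = 86.9·0.01 + 86.9·0.03 + 213.2·0.07
  = 0.869 + 2.607 + 14.924 = 18.400 m^2 sabins.
V = 495.102 m³. Target absorption A₂ = 0.161 × 495.102 / 2.59 = 30.777 sabins.
ΔA needed = 30.777 − 18.400 = 12.377 sabins.
Net gain per m^2: Δα = 0.92 − 0.07 = 0.85.
Panel area = 12.377 / 0.85 = 14.6 m^2.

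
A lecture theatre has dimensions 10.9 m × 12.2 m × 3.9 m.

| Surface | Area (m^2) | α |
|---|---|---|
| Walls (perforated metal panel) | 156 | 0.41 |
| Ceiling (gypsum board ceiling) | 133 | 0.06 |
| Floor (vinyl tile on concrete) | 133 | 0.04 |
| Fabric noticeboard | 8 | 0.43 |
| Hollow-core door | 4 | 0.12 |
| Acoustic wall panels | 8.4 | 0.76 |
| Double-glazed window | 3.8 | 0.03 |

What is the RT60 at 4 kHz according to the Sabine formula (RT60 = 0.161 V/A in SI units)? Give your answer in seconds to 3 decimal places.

Equivalent absorption area: A = 156·0.41 + 133·0.06 + 133·0.04 + 8·0.43 + 4·0.12 + 8.4·0.76 + 3.8·0.03 = 87.678 m^2.
Volume V = 10.9 × 12.2 × 3.9 = 518.622 m³.
RT60 = 0.161 · V / A = 0.161 × 518.622 / 87.678 = 0.952 s.

0.952 s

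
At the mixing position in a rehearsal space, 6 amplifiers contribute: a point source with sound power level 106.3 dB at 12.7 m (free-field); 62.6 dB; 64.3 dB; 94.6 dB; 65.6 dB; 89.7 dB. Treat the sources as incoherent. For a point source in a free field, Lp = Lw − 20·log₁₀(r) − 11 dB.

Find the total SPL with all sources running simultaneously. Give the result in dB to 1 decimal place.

Source at 12.7 m: Lp = 106.3 − 20·log₁₀(12.7) − 11 = 73.2 dB.
Sum in the linear (power) domain: Σ 10^(Lᵢ/10) = 10^(73.2/10) + 10^(62.6/10) + 10^(64.3/10) + 10^(94.6/10) + 10^(65.6/10) + 10^(89.7/10) = 3.846e+09.
L_total = 10·log₁₀(3.846e+09) = 95.9 dB.

95.9 dB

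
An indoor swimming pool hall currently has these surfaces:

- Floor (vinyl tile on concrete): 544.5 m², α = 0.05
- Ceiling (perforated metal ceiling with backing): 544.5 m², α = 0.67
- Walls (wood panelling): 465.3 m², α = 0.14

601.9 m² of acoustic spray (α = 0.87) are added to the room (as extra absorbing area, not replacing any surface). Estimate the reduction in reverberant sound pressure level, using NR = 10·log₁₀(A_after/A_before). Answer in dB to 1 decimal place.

Equivalent absorption area: A_before = 544.5×0.05 + 544.5×0.67 + 465.3×0.14 = 457.182 m².
Treatment contributes 601.9·0.87 = 523.653 sabins.
New total A_after = 980.835 sabins.
NR = 10·log₁₀(980.835/457.182) = 3.3 dB.

3.3 dB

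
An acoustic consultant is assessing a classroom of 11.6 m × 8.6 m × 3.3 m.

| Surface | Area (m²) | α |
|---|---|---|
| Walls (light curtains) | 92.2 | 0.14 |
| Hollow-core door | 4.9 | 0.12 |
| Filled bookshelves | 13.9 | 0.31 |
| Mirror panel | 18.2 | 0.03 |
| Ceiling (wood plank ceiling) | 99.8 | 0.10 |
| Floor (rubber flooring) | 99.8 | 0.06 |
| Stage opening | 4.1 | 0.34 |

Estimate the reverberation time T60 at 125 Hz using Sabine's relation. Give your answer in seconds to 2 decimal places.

1.48 s

Equivalent absorption area: A = 92.2·0.14 + 4.9·0.12 + 13.9·0.31 + 18.2·0.03 + 99.8·0.10 + 99.8·0.06 + 4.1·0.34 = 35.713 m².
V = 11.6·8.6·3.3 = 329.208 m³.
T = 0.161 V/A = 0.161·329.208/35.713 = 1.48 s.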